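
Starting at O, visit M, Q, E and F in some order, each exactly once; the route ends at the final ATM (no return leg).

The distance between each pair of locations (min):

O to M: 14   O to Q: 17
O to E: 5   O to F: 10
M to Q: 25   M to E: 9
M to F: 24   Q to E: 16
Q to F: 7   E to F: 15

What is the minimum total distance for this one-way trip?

Minimum one-way distance = 42 min.

There are 4! = 24 possible orderings.
O - M - Q - E - F: 14+25+16+15 = 70
O - M - Q - F - E: 14+25+7+15 = 61
O - M - E - Q - F: 14+9+16+7 = 46
O - M - E - F - Q: 14+9+15+7 = 45
O - M - F - Q - E: 14+24+7+16 = 61
O - M - F - E - Q: 14+24+15+16 = 69
O - Q - M - E - F: 17+25+9+15 = 66
O - Q - M - F - E: 17+25+24+15 = 81
O - Q - E - M - F: 17+16+9+24 = 66
O - Q - E - F - M: 17+16+15+24 = 72
O - Q - F - M - E: 17+7+24+9 = 57
O - Q - F - E - M: 17+7+15+9 = 48
O - E - M - Q - F: 5+9+25+7 = 46
O - E - M - F - Q: 5+9+24+7 = 45
… (10 more)
O - F - Q - E - M: 10+7+16+9 = 42  ← best
The minimum is 42.
One shortest path: O → F → Q → E → M.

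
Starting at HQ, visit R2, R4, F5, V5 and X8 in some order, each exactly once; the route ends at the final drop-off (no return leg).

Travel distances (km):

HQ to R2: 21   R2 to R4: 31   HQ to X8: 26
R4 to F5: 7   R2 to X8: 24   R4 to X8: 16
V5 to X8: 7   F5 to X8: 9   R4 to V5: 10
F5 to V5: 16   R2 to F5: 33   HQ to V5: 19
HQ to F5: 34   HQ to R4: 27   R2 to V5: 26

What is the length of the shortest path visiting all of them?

There are 5! = 120 possible orderings.
HQ → R2 → R4 → F5 → V5 → X8: 21+31+7+16+7 = 82
HQ → R2 → R4 → F5 → X8 → V5: 21+31+7+9+7 = 75
HQ → R2 → R4 → V5 → F5 → X8: 21+31+10+16+9 = 87
HQ → R2 → R4 → V5 → X8 → F5: 21+31+10+7+9 = 78
HQ → R2 → R4 → X8 → F5 → V5: 21+31+16+9+16 = 93
HQ → R2 → R4 → X8 → V5 → F5: 21+31+16+7+16 = 91
HQ → R2 → F5 → R4 → V5 → X8: 21+33+7+10+7 = 78
HQ → R2 → F5 → R4 → X8 → V5: 21+33+7+16+7 = 84
HQ → R2 → F5 → V5 → R4 → X8: 21+33+16+10+16 = 96
HQ → R2 → F5 → V5 → X8 → R4: 21+33+16+7+16 = 93
HQ → R2 → F5 → X8 → R4 → V5: 21+33+9+16+10 = 89
HQ → R2 → F5 → X8 → V5 → R4: 21+33+9+7+10 = 80
HQ → R2 → V5 → R4 → F5 → X8: 21+26+10+7+9 = 73
HQ → R2 → V5 → R4 → X8 → F5: 21+26+10+16+9 = 82
… (106 more)
HQ → R2 → X8 → V5 → R4 → F5: 21+24+7+10+7 = 69  ← best
The minimum is 69.
One shortest path: HQ → R2 → X8 → V5 → R4 → F5.

69 km — the minimum one-way total.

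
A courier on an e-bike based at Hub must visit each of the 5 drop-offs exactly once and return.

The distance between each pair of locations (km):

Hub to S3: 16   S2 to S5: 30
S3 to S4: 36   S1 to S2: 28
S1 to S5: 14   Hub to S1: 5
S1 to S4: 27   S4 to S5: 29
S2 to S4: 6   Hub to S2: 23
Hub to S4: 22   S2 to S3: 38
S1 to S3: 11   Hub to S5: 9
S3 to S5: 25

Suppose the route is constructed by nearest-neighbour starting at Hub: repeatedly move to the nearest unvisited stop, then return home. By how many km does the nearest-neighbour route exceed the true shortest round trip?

Excess over optimum: 2 km.

Hub: S1=5, S5=9, S3=16, S4=22, S2=23 ⇒ S1
S1: S3=11, S5=14, S4=27, S2=28 ⇒ S3
S3: S5=25, S4=36, S2=38 ⇒ S5
S5: S4=29, S2=30 ⇒ S4
S4: S2=6 ⇒ S2
NN route Hub → S1 → S3 → S5 → S4 → S2 → Hub costs 99.
Optimal: Hub → S1 → S3 → S4 → S2 → S5 → Hub costs 97 (by enumerating all 60 distinct tours).
Excess = 99 − 97 = 2.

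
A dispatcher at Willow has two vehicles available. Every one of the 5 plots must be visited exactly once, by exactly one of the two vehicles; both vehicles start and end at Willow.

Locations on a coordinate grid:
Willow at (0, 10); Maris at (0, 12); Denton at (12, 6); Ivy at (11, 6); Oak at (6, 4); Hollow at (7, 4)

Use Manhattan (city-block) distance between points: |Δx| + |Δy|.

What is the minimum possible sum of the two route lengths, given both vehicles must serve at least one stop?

There are 2^4 − 1 = 15 ways to divide the 5 stops into two non-empty groups. For each, the best each vehicle can do is its own shortest tour through its group:
  {Maris} + {Denton, Ivy, Oak, Hollow}: 4 + 36 = 40
  {Denton} + {Maris, Ivy, Oak, Hollow}: 32 + 38 = 70
  {Maris, Denton} + {Ivy, Oak, Hollow}: 36 + 34 = 70
  {Ivy} + {Maris, Denton, Oak, Hollow}: 30 + 40 = 70
  {Maris, Ivy} + {Denton, Oak, Hollow}: 34 + 36 = 70
  {Denton, Ivy} + {Maris, Oak, Hollow}: 32 + 30 = 62
  … (15 splits in total)
Best: vehicle 1 Willow → Maris → Willow = 4; vehicle 2 Willow → Denton → Ivy → Hollow → Oak → Willow = 36; combined 40.

40 — the smallest possible combined total.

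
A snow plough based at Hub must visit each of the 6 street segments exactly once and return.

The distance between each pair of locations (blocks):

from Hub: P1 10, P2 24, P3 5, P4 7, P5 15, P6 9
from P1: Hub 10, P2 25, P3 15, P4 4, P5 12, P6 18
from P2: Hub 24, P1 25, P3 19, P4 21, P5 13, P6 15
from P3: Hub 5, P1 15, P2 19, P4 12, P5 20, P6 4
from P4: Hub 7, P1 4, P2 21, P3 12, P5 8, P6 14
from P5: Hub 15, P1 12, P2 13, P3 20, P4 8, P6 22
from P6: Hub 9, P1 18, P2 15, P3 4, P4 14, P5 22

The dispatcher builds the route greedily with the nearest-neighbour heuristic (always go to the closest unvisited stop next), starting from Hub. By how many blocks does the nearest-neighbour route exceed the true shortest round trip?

Hub: P3=5, P4=7, P6=9, P1=10, P5=15, P2=24 ⇒ P3
P3: P6=4, P4=12, P1=15, P2=19, P5=20 ⇒ P6
P6: P4=14, P2=15, P1=18, P5=22 ⇒ P4
P4: P1=4, P5=8, P2=21 ⇒ P1
P1: P5=12, P2=25 ⇒ P5
P5: P2=13 ⇒ P2
NN route Hub → P3 → P6 → P4 → P1 → P5 → P2 → Hub costs 76.
Optimal: Hub → P1 → P4 → P5 → P2 → P6 → P3 → Hub costs 59 (by enumerating all 360 distinct tours).
Excess = 76 − 59 = 17.

Excess over optimum: 17 blocks.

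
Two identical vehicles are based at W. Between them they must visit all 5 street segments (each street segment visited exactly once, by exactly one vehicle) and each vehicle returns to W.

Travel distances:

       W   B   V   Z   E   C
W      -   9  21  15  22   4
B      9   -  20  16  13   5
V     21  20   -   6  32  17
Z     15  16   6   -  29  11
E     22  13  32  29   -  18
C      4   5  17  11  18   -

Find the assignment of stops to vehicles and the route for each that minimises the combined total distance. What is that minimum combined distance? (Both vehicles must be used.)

83 — the smallest possible combined total.

There are 2^4 − 1 = 15 ways to divide the 5 stops into two non-empty groups. For each, the best each vehicle can do is its own shortest tour through its group:
  {B} + {V, Z, E, C}: 18 + 75 = 93
  {V} + {B, Z, E, C}: 42 + 66 = 108
  {B, V} + {Z, E, C}: 50 + 66 = 116
  {Z} + {B, V, E, C}: 30 + 75 = 105
  {B, Z} + {V, E, C}: 40 + 75 = 115
  {V, Z} + {B, E, C}: 42 + 44 = 86
  … (15 splits in total)
  {B, V, Z, E} + {C}: 75 + 8 = 83  ← best
Best: vehicle 1 W → B → E → V → Z → W = 75; vehicle 2 W → C → W = 8; combined 83.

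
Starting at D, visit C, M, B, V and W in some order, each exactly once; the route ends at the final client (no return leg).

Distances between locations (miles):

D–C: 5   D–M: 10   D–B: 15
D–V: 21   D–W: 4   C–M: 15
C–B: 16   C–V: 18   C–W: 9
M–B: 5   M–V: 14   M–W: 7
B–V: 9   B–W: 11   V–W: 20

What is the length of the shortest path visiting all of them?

Minimum one-way distance = 35 miles.

There are 5! = 120 possible orderings.
D - C - M - B - V - W: 5+15+5+9+20 = 54
D - C - M - B - W - V: 5+15+5+11+20 = 56
D - C - M - V - B - W: 5+15+14+9+11 = 54
D - C - M - V - W - B: 5+15+14+20+11 = 65
D - C - M - W - B - V: 5+15+7+11+9 = 47
D - C - M - W - V - B: 5+15+7+20+9 = 56
D - C - B - M - V - W: 5+16+5+14+20 = 60
D - C - B - M - W - V: 5+16+5+7+20 = 53
D - C - B - V - M - W: 5+16+9+14+7 = 51
D - C - B - V - W - M: 5+16+9+20+7 = 57
D - C - B - W - M - V: 5+16+11+7+14 = 53
D - C - B - W - V - M: 5+16+11+20+14 = 66
D - C - V - M - B - W: 5+18+14+5+11 = 53
D - C - V - M - W - B: 5+18+14+7+11 = 55
… (106 more)
D - C - W - M - B - V: 5+9+7+5+9 = 35  ← best
The minimum is 35.
One shortest path: D → C → W → M → B → V.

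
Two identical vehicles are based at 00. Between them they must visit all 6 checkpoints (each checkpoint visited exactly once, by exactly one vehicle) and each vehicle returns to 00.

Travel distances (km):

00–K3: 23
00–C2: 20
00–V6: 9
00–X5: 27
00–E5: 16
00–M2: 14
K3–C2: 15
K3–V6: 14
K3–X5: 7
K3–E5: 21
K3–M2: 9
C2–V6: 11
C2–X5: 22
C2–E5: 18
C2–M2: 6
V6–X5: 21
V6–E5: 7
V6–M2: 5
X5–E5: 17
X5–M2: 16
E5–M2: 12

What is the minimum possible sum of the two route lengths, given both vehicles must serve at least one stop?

There are 2^5 − 1 = 31 ways to divide the 6 stops into two non-empty groups. For each, the best each vehicle can do is its own shortest tour through its group:
  {K3} + {C2, V6, X5, E5, M2}: 46 + 75 = 121
  {C2} + {K3, V6, X5, E5, M2}: 40 + 63 = 103
  {K3, C2} + {V6, X5, E5, M2}: 58 + 63 = 121
  {V6} + {K3, C2, X5, E5, M2}: 18 + 75 = 93
  {K3, V6} + {C2, X5, E5, M2}: 46 + 75 = 121
  {C2, V6} + {K3, X5, E5, M2}: 40 + 63 = 103
  … (31 splits in total)
Best: vehicle 1 00 → V6 → 00 = 18; vehicle 2 00 → C2 → M2 → K3 → X5 → E5 → 00 = 75; combined 93.

93 km — the smallest possible combined total.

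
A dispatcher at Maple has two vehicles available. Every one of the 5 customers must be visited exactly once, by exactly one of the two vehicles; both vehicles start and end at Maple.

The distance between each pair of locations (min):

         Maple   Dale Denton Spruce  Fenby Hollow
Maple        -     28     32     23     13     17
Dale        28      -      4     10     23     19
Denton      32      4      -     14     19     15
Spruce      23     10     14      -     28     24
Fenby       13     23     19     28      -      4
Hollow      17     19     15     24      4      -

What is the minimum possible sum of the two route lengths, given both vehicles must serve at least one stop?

95 min — the smallest possible combined total.

Try each way of splitting the stops between the two vehicles (each non-empty) and, for each split, find the best tour for each vehicle:
  {Dale} + {Denton, Spruce, Fenby, Hollow}: 56 + 69 = 125
  {Denton} + {Dale, Spruce, Fenby, Hollow}: 64 + 69 = 133
  {Dale, Denton} + {Spruce, Fenby, Hollow}: 64 + 64 = 128
  {Spruce} + {Dale, Denton, Fenby, Hollow}: 46 + 64 = 110
  {Dale, Spruce} + {Denton, Fenby, Hollow}: 61 + 64 = 125
  {Denton, Spruce} + {Dale, Fenby, Hollow}: 69 + 64 = 133
  … (15 splits in total)
  {Fenby} + {Dale, Denton, Spruce, Hollow}: 26 + 69 = 95  ← best
Best: vehicle 1 Maple → Fenby → Maple = 26; vehicle 2 Maple → Spruce → Dale → Denton → Hollow → Maple = 69; combined 95.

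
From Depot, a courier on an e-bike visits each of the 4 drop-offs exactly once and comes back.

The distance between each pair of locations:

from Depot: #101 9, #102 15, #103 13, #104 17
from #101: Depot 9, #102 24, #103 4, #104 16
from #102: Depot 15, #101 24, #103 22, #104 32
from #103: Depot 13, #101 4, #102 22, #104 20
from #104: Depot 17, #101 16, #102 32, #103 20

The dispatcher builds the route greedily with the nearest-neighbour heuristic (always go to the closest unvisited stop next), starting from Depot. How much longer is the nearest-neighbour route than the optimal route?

Depot: #101=9, #103=13, #102=15, #104=17 ⇒ #101
#101: #103=4, #104=16, #102=24 ⇒ #103
#103: #104=20, #102=22 ⇒ #104
#104: #102=32 ⇒ #102
NN route Depot → #101 → #103 → #104 → #102 → Depot costs 80.
Optimal: Depot → #102 → #103 → #101 → #104 → Depot costs 74 (by enumerating all 12 distinct tours).
Excess = 80 − 74 = 6.

Excess over optimum: 6.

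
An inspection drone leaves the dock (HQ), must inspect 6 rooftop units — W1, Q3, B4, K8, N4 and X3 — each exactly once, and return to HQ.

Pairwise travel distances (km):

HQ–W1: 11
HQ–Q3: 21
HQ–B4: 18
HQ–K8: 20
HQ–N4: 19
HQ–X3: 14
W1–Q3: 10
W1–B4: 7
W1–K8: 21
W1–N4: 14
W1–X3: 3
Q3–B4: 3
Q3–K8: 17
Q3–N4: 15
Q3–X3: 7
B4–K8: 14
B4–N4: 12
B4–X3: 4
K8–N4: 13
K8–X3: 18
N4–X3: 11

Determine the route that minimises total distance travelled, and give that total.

There are 360 distinct closed tours to check (reversals are equivalent).
HQ→W1→Q3→B4→K8→N4→X3→HQ: 11+10+3+14+13+11+14 = 76
HQ→W1→Q3→B4→K8→X3→N4→HQ: 11+10+3+14+18+11+19 = 86
HQ→W1→Q3→B4→N4→K8→X3→HQ: 11+10+3+12+13+18+14 = 81
HQ→W1→Q3→B4→N4→X3→K8→HQ: 11+10+3+12+11+18+20 = 85
HQ→W1→Q3→B4→X3→K8→N4→HQ: 11+10+3+4+18+13+19 = 78
HQ→W1→Q3→B4→X3→N4→K8→HQ: 11+10+3+4+11+13+20 = 72
HQ→W1→Q3→K8→B4→N4→X3→HQ: 11+10+17+14+12+11+14 = 89
HQ→W1→Q3→K8→B4→X3→N4→HQ: 11+10+17+14+4+11+19 = 86
… (352 more)
HQ→W1→X3→Q3→B4→N4→K8→HQ: 11+3+7+3+12+13+20 = 69  ← best
The minimum is 69.
One optimal route: HQ → W1 → X3 → Q3 → B4 → N4 → K8 → HQ (or its reverse).

69 km — the shortest possible round trip.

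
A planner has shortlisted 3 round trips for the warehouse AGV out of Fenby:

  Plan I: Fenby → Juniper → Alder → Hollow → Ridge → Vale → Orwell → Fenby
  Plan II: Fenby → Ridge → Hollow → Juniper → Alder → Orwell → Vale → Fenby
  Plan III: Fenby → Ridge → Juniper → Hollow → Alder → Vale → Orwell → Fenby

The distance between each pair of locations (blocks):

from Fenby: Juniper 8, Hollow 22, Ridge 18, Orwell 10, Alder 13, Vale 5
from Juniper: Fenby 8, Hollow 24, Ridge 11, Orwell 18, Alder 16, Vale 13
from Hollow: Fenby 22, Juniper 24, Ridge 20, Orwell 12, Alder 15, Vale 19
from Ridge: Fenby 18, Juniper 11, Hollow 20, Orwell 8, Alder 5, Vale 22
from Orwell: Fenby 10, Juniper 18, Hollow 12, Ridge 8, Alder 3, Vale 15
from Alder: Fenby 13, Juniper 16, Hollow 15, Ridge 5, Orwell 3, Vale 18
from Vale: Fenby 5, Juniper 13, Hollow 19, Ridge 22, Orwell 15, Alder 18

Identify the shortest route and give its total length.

Plan I: 8 + 16 + 15 + 20 + 22 + 15 + 10 = 106
Plan II: 18 + 20 + 24 + 16 + 3 + 15 + 5 = 101
Plan III: 18 + 11 + 24 + 15 + 18 + 15 + 10 = 111

Shortest is Plan II, total 101 blocks.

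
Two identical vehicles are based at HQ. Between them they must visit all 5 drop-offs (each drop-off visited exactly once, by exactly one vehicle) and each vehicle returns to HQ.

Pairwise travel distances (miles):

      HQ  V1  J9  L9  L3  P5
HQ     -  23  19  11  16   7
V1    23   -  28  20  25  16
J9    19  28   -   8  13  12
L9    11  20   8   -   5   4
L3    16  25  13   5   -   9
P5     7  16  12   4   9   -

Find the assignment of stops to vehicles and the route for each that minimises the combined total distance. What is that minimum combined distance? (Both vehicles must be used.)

94 miles — the smallest possible combined total.

There are 2^4 − 1 = 15 ways to divide the 5 stops into two non-empty groups. For each, the best each vehicle can do is its own shortest tour through its group:
  {V1} + {J9, L9, L3, P5}: 46 + 48 = 94
  {J9} + {V1, L9, L3, P5}: 38 + 64 = 102
  {V1, J9} + {L9, L3, P5}: 70 + 32 = 102
  {L9} + {V1, J9, L3, P5}: 22 + 80 = 102
  {V1, L9} + {J9, L3, P5}: 54 + 48 = 102
  {J9, L9} + {V1, L3, P5}: 38 + 64 = 102
  … (15 splits in total)
Best: vehicle 1 HQ → V1 → HQ = 46; vehicle 2 HQ → J9 → L9 → L3 → P5 → HQ = 48; combined 94.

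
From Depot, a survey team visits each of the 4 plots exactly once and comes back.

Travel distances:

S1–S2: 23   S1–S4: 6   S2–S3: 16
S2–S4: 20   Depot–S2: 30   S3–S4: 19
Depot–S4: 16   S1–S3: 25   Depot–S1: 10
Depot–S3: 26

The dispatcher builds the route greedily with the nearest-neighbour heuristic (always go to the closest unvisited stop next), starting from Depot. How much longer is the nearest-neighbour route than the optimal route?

From Depot: S1=10, S4=16, S3=26, S2=30 → choose S1 (10).
From S1: S4=6, S2=23, S3=25 → choose S4 (6).
From S4: S3=19, S2=20 → choose S3 (19).
From S3: S2=16 → choose S2 (16).
NN route Depot → S1 → S4 → S3 → S2 → Depot costs 81.
Optimal: Depot → S1 → S4 → S2 → S3 → Depot costs 78 (by enumerating all 12 distinct tours).
Excess = 81 − 78 = 3.

Excess over optimum: 3.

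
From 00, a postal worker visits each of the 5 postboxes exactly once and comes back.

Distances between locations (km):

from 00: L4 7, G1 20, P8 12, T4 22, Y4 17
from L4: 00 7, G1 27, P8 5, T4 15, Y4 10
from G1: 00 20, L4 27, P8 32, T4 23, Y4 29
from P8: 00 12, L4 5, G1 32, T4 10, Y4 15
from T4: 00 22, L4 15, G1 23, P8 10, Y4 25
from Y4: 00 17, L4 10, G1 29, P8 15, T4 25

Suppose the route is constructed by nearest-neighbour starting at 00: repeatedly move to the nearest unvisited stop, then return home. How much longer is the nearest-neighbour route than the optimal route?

6 km longer than the optimal tour.

From 00: L4=7, P8=12, Y4=17, G1=20, T4=22 → choose L4 (7).
From L4: P8=5, Y4=10, T4=15, G1=27 → choose P8 (5).
From P8: T4=10, Y4=15, G1=32 → choose T4 (10).
From T4: G1=23, Y4=25 → choose G1 (23).
From G1: Y4=29 → choose Y4 (29).
NN route 00 → L4 → P8 → T4 → G1 → Y4 → 00 costs 91.
Optimal: 00 → L4 → Y4 → P8 → T4 → G1 → 00 costs 85 (by enumerating all 60 distinct tours).
Excess = 91 − 85 = 6.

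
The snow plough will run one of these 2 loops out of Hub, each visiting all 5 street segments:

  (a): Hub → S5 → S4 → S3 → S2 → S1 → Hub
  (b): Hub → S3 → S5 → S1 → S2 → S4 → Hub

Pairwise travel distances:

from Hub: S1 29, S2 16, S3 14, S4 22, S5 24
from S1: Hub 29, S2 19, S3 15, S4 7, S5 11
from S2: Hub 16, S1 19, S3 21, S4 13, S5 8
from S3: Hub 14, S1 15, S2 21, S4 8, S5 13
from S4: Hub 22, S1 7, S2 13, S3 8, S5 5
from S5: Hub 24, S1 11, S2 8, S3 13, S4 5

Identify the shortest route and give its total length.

Shortest is (b), total 92.

(a): 24 + 5 + 8 + 21 + 19 + 29 = 106
(b): 14 + 13 + 11 + 19 + 13 + 22 = 92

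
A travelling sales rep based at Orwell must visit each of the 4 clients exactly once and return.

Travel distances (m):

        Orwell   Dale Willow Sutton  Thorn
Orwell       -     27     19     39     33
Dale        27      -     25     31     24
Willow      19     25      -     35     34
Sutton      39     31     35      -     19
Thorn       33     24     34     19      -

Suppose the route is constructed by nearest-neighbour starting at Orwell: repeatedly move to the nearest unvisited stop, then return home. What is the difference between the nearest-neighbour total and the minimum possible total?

From Orwell: Willow=19, Dale=27, Thorn=33, Sutton=39 → choose Willow (19).
From Willow: Dale=25, Thorn=34, Sutton=35 → choose Dale (25).
From Dale: Thorn=24, Sutton=31 → choose Thorn (24).
From Thorn: Sutton=19 → choose Sutton (19).
NN route Orwell → Willow → Dale → Thorn → Sutton → Orwell costs 126.
Optimal: Orwell → Dale → Thorn → Sutton → Willow → Orwell costs 124 (by enumerating all 12 distinct tours).
Excess = 126 − 124 = 2.

The nearest-neighbour route is 2 m longer than optimal.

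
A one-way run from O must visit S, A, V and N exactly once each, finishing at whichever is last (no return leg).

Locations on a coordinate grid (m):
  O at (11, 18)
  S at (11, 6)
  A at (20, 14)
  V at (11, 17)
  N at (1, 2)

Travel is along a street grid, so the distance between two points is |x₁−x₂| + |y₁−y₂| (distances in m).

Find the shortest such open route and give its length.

Minimum one-way distance = 44 m.

There are 4! = 24 possible orderings.
O→S→A→V→N: 12+17+12+25 = 66
O→S→A→N→V: 12+17+31+25 = 85
O→S→V→A→N: 12+11+12+31 = 66
O→S→V→N→A: 12+11+25+31 = 79
O→S→N→A→V: 12+14+31+12 = 69
O→S→N→V→A: 12+14+25+12 = 63
O→A→S→V→N: 13+17+11+25 = 66
O→A→S→N→V: 13+17+14+25 = 69
O→A→V→S→N: 13+12+11+14 = 50
O→A→V→N→S: 13+12+25+14 = 64
O→A→N→S→V: 13+31+14+11 = 69
O→A→N→V→S: 13+31+25+11 = 80
O→V→S→A→N: 1+11+17+31 = 60
O→V→S→N→A: 1+11+14+31 = 57
… (10 more)
O→V→A→S→N: 1+12+17+14 = 44  ← best
The minimum is 44.
One shortest path: O → V → A → S → N.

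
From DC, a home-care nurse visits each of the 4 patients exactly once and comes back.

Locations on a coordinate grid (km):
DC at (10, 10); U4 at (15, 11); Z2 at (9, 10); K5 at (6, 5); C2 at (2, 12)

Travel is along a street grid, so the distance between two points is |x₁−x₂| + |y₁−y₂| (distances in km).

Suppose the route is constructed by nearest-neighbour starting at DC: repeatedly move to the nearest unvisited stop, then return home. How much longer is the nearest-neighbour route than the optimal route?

The nearest-neighbour route is 2 km longer than optimal.

From DC: Z2=1, U4=6, K5=9, C2=10 → choose Z2 (1).
From Z2: U4=7, K5=8, C2=9 → choose U4 (7).
From U4: C2=14, K5=15 → choose C2 (14).
From C2: K5=11 → choose K5 (11).
NN route DC → Z2 → U4 → C2 → K5 → DC costs 42.
Optimal: DC → U4 → C2 → K5 → Z2 → DC costs 40 (by enumerating all 12 distinct tours).
Excess = 42 − 40 = 2.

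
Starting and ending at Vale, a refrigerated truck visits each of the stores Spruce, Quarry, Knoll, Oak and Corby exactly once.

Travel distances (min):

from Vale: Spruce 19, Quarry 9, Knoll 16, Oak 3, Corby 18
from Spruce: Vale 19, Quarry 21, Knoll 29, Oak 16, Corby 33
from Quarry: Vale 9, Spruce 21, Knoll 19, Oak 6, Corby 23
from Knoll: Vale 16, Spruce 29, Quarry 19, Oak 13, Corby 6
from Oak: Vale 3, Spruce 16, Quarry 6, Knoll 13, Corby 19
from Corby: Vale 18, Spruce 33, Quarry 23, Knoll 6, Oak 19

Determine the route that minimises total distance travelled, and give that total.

With 5 stops there are 5!/2 = 60 distinct round trips (a route and its reverse cost the same).
Vale→Spruce→Quarry→Knoll→Oak→Corby→Vale: 19+21+19+13+19+18 = 109
Vale→Spruce→Quarry→Knoll→Corby→Oak→Vale: 19+21+19+6+19+3 = 87
Vale→Spruce→Quarry→Oak→Knoll→Corby→Vale: 19+21+6+13+6+18 = 83
Vale→Spruce→Quarry→Oak→Corby→Knoll→Vale: 19+21+6+19+6+16 = 87
Vale→Spruce→Quarry→Corby→Knoll→Oak→Vale: 19+21+23+6+13+3 = 85
Vale→Spruce→Quarry→Corby→Oak→Knoll→Vale: 19+21+23+19+13+16 = 111
Vale→Spruce→Knoll→Quarry→Oak→Corby→Vale: 19+29+19+6+19+18 = 110
Vale→Spruce→Knoll→Quarry→Corby→Oak→Vale: 19+29+19+23+19+3 = 112
Vale→Spruce→Knoll→Oak→Quarry→Corby→Vale: 19+29+13+6+23+18 = 108
Vale→Spruce→Knoll→Oak→Corby→Quarry→Vale: 19+29+13+19+23+9 = 112
Vale→Spruce→Knoll→Corby→Quarry→Oak→Vale: 19+29+6+23+6+3 = 86
Vale→Spruce→Knoll→Corby→Oak→Quarry→Vale: 19+29+6+19+6+9 = 88
Vale→Spruce→Oak→Quarry→Knoll→Corby→Vale: 19+16+6+19+6+18 = 84
Vale→Spruce→Oak→Quarry→Corby→Knoll→Vale: 19+16+6+23+6+16 = 86
… (46 more)
The minimum is 83.
One optimal route: Vale → Spruce → Quarry → Oak → Knoll → Corby → Vale (or its reverse).

Shortest round trip = 83 min.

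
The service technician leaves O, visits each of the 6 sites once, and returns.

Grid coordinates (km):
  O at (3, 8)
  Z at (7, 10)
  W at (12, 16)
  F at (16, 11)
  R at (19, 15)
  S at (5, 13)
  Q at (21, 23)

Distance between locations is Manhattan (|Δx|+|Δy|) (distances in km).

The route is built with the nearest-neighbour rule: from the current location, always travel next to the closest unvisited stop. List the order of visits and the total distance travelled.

At O the remaining stops are Z 6, S 7, F 16, W 17, R 23, Q 33; go to Z.
At Z the remaining stops are S 5, F 10, W 11, R 17, Q 27; go to S.
At S the remaining stops are W 10, F 13, R 16, Q 26; go to W.
At W the remaining stops are R 8, F 9, Q 16; go to R.
At R the remaining stops are F 7, Q 10; go to F.
At F the remaining stops are Q 17; go to Q.
Return Q→O: 33.
Total = 6 + 5 + 10 + 8 + 7 + 17 + 33 = 86.

Nearest-neighbour total = 86 km; route O → Z → S → W → R → F → Q → O.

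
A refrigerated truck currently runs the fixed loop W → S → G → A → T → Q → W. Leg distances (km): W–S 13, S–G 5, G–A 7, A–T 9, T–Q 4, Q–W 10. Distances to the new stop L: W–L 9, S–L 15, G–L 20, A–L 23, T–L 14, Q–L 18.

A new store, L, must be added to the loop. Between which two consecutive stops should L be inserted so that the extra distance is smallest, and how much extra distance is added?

Minimum extra distance: 11 km, inserting L between W and S.

Insertion cost between consecutive stops i–j is d(i,L) + d(L,j) − d(i,j):
  between W and S: 9 + 15 − 13 = 11
  between S and G: 15 + 20 − 5 = 30
  between G and A: 20 + 23 − 7 = 36
  between A and T: 23 + 14 − 9 = 28
  between T and Q: 14 + 18 − 4 = 28
  between Q and W: 18 + 9 − 10 = 17
Cheapest insertion is between W and S, adding 11.
New total = 48 + 11 = 59.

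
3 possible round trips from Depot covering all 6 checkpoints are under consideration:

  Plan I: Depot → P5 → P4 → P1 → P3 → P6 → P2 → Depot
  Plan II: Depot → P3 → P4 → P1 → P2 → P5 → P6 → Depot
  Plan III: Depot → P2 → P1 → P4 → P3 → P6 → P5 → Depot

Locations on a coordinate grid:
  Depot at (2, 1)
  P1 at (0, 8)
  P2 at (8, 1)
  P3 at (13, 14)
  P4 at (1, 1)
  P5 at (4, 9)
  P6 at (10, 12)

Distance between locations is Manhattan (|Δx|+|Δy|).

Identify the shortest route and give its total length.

72 — Plan I is the shortest.

Plan I: 10 + 11 + 8 + 19 + 5 + 13 + 6 = 72
Plan II: 24 + 25 + 8 + 15 + 12 + 9 + 19 = 112
Plan III: 6 + 15 + 8 + 25 + 5 + 9 + 10 = 78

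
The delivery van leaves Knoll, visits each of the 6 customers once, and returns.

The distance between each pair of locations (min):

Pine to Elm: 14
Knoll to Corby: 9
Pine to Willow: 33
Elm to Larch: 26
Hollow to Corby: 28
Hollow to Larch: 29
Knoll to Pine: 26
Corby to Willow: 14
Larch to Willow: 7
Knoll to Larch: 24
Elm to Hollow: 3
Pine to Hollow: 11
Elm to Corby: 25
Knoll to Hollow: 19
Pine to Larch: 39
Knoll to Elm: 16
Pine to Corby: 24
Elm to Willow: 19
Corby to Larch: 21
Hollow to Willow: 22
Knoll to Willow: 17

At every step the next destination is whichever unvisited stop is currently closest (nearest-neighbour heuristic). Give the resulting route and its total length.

Knoll → [Corby:9 / Elm:16 / Willow:17 / Hollow:19 / Larch:24 / Pine:26] → Corby (9)
Corby → [Willow:14 / Larch:21 / Pine:24 / Elm:25 / Hollow:28] → Willow (14)
Willow → [Larch:7 / Elm:19 / Hollow:22 / Pine:33] → Larch (7)
Larch → [Elm:26 / Hollow:29 / Pine:39] → Elm (26)
Elm → [Hollow:3 / Pine:14] → Hollow (3)
Hollow → [Pine:11] → Pine (11)
Return Pine→Knoll: 26.
Total = 9 + 14 + 7 + 26 + 3 + 11 + 26 = 96.

Nearest-neighbour total = 96 min; route Knoll → Corby → Willow → Larch → Elm → Hollow → Pine → Knoll.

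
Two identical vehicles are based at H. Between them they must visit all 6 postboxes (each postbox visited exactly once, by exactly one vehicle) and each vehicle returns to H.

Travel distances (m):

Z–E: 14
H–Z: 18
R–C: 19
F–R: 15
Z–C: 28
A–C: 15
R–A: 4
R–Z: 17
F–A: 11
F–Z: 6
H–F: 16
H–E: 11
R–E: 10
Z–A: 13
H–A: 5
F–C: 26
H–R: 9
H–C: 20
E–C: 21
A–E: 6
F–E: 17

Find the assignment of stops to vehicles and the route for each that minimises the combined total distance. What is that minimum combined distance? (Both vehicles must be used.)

Minimum combined distance: 95 m.

Try each way of splitting the stops between the two vehicles (each non-empty) and, for each split, find the best tour for each vehicle:
  {F} + {R, Z, A, E, C}: 32 + 81 = 113
  {R} + {F, Z, A, E, C}: 18 + 77 = 95
  {F, R} + {Z, A, E, C}: 40 + 73 = 113
  {Z} + {F, R, A, E, C}: 36 + 82 = 118
  {F, Z} + {R, A, E, C}: 40 + 60 = 100
  {R, Z} + {F, A, E, C}: 44 + 74 = 118
  … (31 splits in total)
Best: vehicle 1 H → R → H = 18; vehicle 2 H → F → Z → E → A → C → H = 77; combined 95.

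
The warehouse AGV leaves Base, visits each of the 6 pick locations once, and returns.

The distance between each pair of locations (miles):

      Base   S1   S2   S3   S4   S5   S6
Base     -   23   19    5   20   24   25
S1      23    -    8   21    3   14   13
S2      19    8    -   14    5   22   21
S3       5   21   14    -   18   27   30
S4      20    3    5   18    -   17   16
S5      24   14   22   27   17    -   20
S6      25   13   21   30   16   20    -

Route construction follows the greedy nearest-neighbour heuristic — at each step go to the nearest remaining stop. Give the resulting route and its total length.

Nearest-neighbour total = 84 miles; route Base → S3 → S2 → S4 → S1 → S6 → S5 → Base.

Base → [S3:5 / S2:19 / S4:20 / S1:23 / S5:24 / S6:25] → S3 (5)
S3 → [S2:14 / S4:18 / S1:21 / S5:27 / S6:30] → S2 (14)
S2 → [S4:5 / S1:8 / S6:21 / S5:22] → S4 (5)
S4 → [S1:3 / S6:16 / S5:17] → S1 (3)
S1 → [S6:13 / S5:14] → S6 (13)
S6 → [S5:20] → S5 (20)
Return S5→Base: 24.
Total = 5 + 14 + 5 + 3 + 13 + 20 + 24 = 84.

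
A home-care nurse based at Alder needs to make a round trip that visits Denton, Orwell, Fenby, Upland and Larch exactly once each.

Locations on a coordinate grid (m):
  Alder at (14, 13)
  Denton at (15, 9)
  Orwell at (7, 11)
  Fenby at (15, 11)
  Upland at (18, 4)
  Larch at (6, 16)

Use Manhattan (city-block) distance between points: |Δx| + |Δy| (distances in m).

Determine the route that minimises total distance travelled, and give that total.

Shortest round trip = 48 m.

With 5 stops there are 5!/2 = 60 distinct round trips (a route and its reverse cost the same).
Alder → Denton → Orwell → Fenby → Upland → Larch → Alder: 5+10+8+10+24+11 = 68
Alder → Denton → Orwell → Fenby → Larch → Upland → Alder: 5+10+8+14+24+13 = 74
Alder → Denton → Orwell → Upland → Fenby → Larch → Alder: 5+10+18+10+14+11 = 68
Alder → Denton → Orwell → Upland → Larch → Fenby → Alder: 5+10+18+24+14+3 = 74
Alder → Denton → Orwell → Larch → Fenby → Upland → Alder: 5+10+6+14+10+13 = 58
Alder → Denton → Orwell → Larch → Upland → Fenby → Alder: 5+10+6+24+10+3 = 58
Alder → Denton → Fenby → Orwell → Upland → Larch → Alder: 5+2+8+18+24+11 = 68
Alder → Denton → Fenby → Orwell → Larch → Upland → Alder: 5+2+8+6+24+13 = 58
Alder → Denton → Fenby → Upland → Orwell → Larch → Alder: 5+2+10+18+6+11 = 52
Alder → Denton → Fenby → Upland → Larch → Orwell → Alder: 5+2+10+24+6+9 = 56
Alder → Denton → Fenby → Larch → Orwell → Upland → Alder: 5+2+14+6+18+13 = 58
Alder → Denton → Fenby → Larch → Upland → Orwell → Alder: 5+2+14+24+18+9 = 72
Alder → Denton → Upland → Orwell → Fenby → Larch → Alder: 5+8+18+8+14+11 = 64
Alder → Denton → Upland → Orwell → Larch → Fenby → Alder: 5+8+18+6+14+3 = 54
… (46 more)
Alder → Denton → Upland → Fenby → Orwell → Larch → Alder: 5+8+10+8+6+11 = 48  ← best
The minimum is 48.
One optimal route: Alder → Denton → Upland → Fenby → Orwell → Larch → Alder (or its reverse).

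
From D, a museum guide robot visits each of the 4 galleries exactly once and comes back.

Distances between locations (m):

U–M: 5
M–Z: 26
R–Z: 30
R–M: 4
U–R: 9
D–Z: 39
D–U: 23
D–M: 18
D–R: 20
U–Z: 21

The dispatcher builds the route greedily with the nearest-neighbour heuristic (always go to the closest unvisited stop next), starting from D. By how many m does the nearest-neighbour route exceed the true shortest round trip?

D: M=18, R=20, U=23, Z=39 ⇒ M
M: R=4, U=5, Z=26 ⇒ R
R: U=9, Z=30 ⇒ U
U: Z=21 ⇒ Z
NN route D → M → R → U → Z → D costs 91.
Optimal: D → R → M → U → Z → D costs 89 (by enumerating all 12 distinct tours).
Excess = 91 − 89 = 2.

The nearest-neighbour route is 2 m longer than optimal.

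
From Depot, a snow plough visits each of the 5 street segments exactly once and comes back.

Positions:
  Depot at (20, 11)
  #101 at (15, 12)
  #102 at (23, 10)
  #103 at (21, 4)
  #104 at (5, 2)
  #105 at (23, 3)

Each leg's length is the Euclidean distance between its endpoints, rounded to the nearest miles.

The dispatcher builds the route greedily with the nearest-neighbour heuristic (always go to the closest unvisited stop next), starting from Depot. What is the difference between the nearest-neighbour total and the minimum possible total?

Excess over optimum: 7 miles.

Depot: #102=3, #101=5, #103=7, #105=9, #104=17 ⇒ #102
#102: #103=6, #105=7, #101=8, #104=20 ⇒ #103
#103: #105=2, #101=10, #104=16 ⇒ #105
#105: #101=12, #104=18 ⇒ #101
#101: #104=14 ⇒ #104
NN route Depot → #102 → #103 → #105 → #101 → #104 → Depot costs 54.
Optimal: Depot → #101 → #104 → #103 → #105 → #102 → Depot costs 47 (by enumerating all 60 distinct tours).
Excess = 54 − 47 = 7.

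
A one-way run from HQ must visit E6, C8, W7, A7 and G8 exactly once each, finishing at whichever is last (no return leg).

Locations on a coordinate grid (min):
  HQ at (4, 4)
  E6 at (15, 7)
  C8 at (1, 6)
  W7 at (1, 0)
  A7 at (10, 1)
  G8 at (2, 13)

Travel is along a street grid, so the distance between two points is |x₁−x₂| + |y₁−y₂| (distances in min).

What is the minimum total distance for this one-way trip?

There are 5! = 120 possible orderings.
HQ - E6 - C8 - W7 - A7 - G8: 14+15+6+10+20 = 65
HQ - E6 - C8 - W7 - G8 - A7: 14+15+6+14+20 = 69
HQ - E6 - C8 - A7 - W7 - G8: 14+15+14+10+14 = 67
HQ - E6 - C8 - A7 - G8 - W7: 14+15+14+20+14 = 77
HQ - E6 - C8 - G8 - W7 - A7: 14+15+8+14+10 = 61
HQ - E6 - C8 - G8 - A7 - W7: 14+15+8+20+10 = 67
HQ - E6 - W7 - C8 - A7 - G8: 14+21+6+14+20 = 75
HQ - E6 - W7 - C8 - G8 - A7: 14+21+6+8+20 = 69
HQ - E6 - W7 - A7 - C8 - G8: 14+21+10+14+8 = 67
HQ - E6 - W7 - A7 - G8 - C8: 14+21+10+20+8 = 73
HQ - E6 - W7 - G8 - C8 - A7: 14+21+14+8+14 = 71
HQ - E6 - W7 - G8 - A7 - C8: 14+21+14+20+14 = 83
HQ - E6 - A7 - C8 - W7 - G8: 14+11+14+6+14 = 59
HQ - E6 - A7 - C8 - G8 - W7: 14+11+14+8+14 = 61
… (106 more)
HQ - G8 - C8 - W7 - A7 - E6: 11+8+6+10+11 = 46  ← best
The minimum is 46.
One shortest path: HQ → G8 → C8 → W7 → A7 → E6.

Shortest open route: 46 min.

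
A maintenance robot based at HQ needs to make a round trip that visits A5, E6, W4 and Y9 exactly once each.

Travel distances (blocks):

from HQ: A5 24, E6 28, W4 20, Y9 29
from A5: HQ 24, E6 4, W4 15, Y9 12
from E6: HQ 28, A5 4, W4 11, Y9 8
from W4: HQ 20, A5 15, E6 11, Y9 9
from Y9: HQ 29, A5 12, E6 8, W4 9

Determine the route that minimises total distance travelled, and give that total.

There are 12 distinct closed tours to check (reversals are equivalent).
HQ → A5 → E6 → W4 → Y9 → HQ: 24+4+11+9+29 = 77
HQ → A5 → E6 → Y9 → W4 → HQ: 24+4+8+9+20 = 65
HQ → A5 → W4 → E6 → Y9 → HQ: 24+15+11+8+29 = 87
HQ → A5 → W4 → Y9 → E6 → HQ: 24+15+9+8+28 = 84
HQ → A5 → Y9 → E6 → W4 → HQ: 24+12+8+11+20 = 75
HQ → A5 → Y9 → W4 → E6 → HQ: 24+12+9+11+28 = 84
HQ → E6 → A5 → W4 → Y9 → HQ: 28+4+15+9+29 = 85
HQ → E6 → A5 → Y9 → W4 → HQ: 28+4+12+9+20 = 73
HQ → E6 → W4 → A5 → Y9 → HQ: 28+11+15+12+29 = 95
HQ → E6 → Y9 → A5 → W4 → HQ: 28+8+12+15+20 = 83
HQ → W4 → A5 → E6 → Y9 → HQ: 20+15+4+8+29 = 76
HQ → W4 → E6 → A5 → Y9 → HQ: 20+11+4+12+29 = 76
The minimum is 65.
One optimal route: HQ → A5 → E6 → Y9 → W4 → HQ (or its reverse).

Shortest round trip = 65 blocks.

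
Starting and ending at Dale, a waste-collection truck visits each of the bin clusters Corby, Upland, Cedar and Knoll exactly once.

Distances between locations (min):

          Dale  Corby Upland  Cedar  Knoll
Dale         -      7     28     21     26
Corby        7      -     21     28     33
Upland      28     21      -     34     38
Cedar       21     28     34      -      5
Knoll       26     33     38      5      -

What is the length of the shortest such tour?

Shortest round trip = 92 min.

With 4 stops there are 4!/2 = 12 distinct round trips (a route and its reverse cost the same).
Dale-Corby-Upland-Cedar-Knoll-Dale: 7+21+34+5+26 = 93
Dale-Corby-Upland-Knoll-Cedar-Dale: 7+21+38+5+21 = 92
Dale-Corby-Cedar-Upland-Knoll-Dale: 7+28+34+38+26 = 133
Dale-Corby-Cedar-Knoll-Upland-Dale: 7+28+5+38+28 = 106
Dale-Corby-Knoll-Upland-Cedar-Dale: 7+33+38+34+21 = 133
Dale-Corby-Knoll-Cedar-Upland-Dale: 7+33+5+34+28 = 107
Dale-Upland-Corby-Cedar-Knoll-Dale: 28+21+28+5+26 = 108
Dale-Upland-Corby-Knoll-Cedar-Dale: 28+21+33+5+21 = 108
Dale-Upland-Cedar-Corby-Knoll-Dale: 28+34+28+33+26 = 149
Dale-Upland-Knoll-Corby-Cedar-Dale: 28+38+33+28+21 = 148
Dale-Cedar-Corby-Upland-Knoll-Dale: 21+28+21+38+26 = 134
Dale-Cedar-Upland-Corby-Knoll-Dale: 21+34+21+33+26 = 135
The minimum is 92.
One optimal route: Dale → Corby → Upland → Knoll → Cedar → Dale (or its reverse).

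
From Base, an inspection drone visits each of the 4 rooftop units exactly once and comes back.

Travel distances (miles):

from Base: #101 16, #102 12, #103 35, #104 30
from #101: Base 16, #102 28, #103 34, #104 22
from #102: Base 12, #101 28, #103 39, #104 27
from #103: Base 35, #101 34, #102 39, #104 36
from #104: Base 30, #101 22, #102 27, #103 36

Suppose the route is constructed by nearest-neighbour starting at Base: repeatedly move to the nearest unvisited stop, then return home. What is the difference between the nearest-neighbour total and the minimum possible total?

From Base: #102=12, #101=16, #104=30, #103=35 → choose #102 (12).
From #102: #104=27, #101=28, #103=39 → choose #104 (27).
From #104: #101=22, #103=36 → choose #101 (22).
From #101: #103=34 → choose #103 (34).
NN route Base → #102 → #104 → #101 → #103 → Base costs 130.
Optimal: Base → #101 → #103 → #104 → #102 → Base costs 125 (by enumerating all 12 distinct tours).
Excess = 130 − 125 = 5.

Excess over optimum: 5 miles.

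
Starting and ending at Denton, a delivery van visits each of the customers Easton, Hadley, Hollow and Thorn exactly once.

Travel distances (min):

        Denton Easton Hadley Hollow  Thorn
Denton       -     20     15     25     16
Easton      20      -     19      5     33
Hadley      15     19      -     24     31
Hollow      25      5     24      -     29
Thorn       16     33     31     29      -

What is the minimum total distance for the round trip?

Denton→Easton→Hadley→Hollow→Thorn→Denton: 20+19+24+29+16 = 108
Denton→Easton→Hadley→Thorn→Hollow→Denton: 20+19+31+29+25 = 124
Denton→Easton→Hollow→Hadley→Thorn→Denton: 20+5+24+31+16 = 96
Denton→Easton→Hollow→Thorn→Hadley→Denton: 20+5+29+31+15 = 100
Denton→Easton→Thorn→Hadley→Hollow→Denton: 20+33+31+24+25 = 133
Denton→Easton→Thorn→Hollow→Hadley→Denton: 20+33+29+24+15 = 121
Denton→Hadley→Easton→Hollow→Thorn→Denton: 15+19+5+29+16 = 84
Denton→Hadley→Easton→Thorn→Hollow→Denton: 15+19+33+29+25 = 121
Denton→Hadley→Hollow→Easton→Thorn→Denton: 15+24+5+33+16 = 93
Denton→Hadley→Thorn→Easton→Hollow→Denton: 15+31+33+5+25 = 109
Denton→Hollow→Easton→Hadley→Thorn→Denton: 25+5+19+31+16 = 96
Denton→Hollow→Hadley→Easton→Thorn→Denton: 25+24+19+33+16 = 117
The minimum is 84.
One optimal route: Denton → Hadley → Easton → Hollow → Thorn → Denton (or its reverse).

84 min — the shortest possible round trip.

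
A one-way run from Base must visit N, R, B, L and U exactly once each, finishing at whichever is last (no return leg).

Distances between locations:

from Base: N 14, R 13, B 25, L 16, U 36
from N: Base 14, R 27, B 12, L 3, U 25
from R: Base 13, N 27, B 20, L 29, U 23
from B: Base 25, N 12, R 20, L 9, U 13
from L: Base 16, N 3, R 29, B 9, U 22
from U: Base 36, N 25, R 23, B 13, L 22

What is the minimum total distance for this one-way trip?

There are 5! = 120 possible orderings.
Base→N→R→B→L→U: 14+27+20+9+22 = 92
Base→N→R→B→U→L: 14+27+20+13+22 = 96
Base→N→R→L→B→U: 14+27+29+9+13 = 92
Base→N→R→L→U→B: 14+27+29+22+13 = 105
Base→N→R→U→B→L: 14+27+23+13+9 = 86
Base→N→R→U→L→B: 14+27+23+22+9 = 95
Base→N→B→R→L→U: 14+12+20+29+22 = 97
Base→N→B→R→U→L: 14+12+20+23+22 = 91
Base→N→B→L→R→U: 14+12+9+29+23 = 87
Base→N→B→L→U→R: 14+12+9+22+23 = 80
Base→N→B→U→R→L: 14+12+13+23+29 = 91
Base→N→B→U→L→R: 14+12+13+22+29 = 90
Base→N→L→R→B→U: 14+3+29+20+13 = 79
Base→N→L→R→U→B: 14+3+29+23+13 = 82
… (106 more)
Base→R→U→B→L→N: 13+23+13+9+3 = 61  ← best
The minimum is 61.
One shortest path: Base → R → U → B → L → N.

Minimum one-way distance = 61.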